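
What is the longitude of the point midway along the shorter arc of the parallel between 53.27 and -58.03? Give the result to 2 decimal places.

-2.38°

Signed shortest Δλ from +53.27° to -58.03° is -111.30°.
Midpoint longitude = +53.27° + (-111.30°)/2 = +53.27° − 55.65° = -2.38°.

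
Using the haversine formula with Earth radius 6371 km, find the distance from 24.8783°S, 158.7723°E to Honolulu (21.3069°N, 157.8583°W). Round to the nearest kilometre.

Δλ = -157.8583 − 158.7723 = -316.6306°; wrapped into (−180°, 180°]: 43.3694°.
Δφ = 21.3069 − -24.8783 = 46.1852°.
a = sin²(Δφ/2) + cos φ₁ · cos φ₂ · sin²(Δλ/2) = 0.269229.
c = 2·atan2(√a, √(1−a)) = 1.09106 rad → d = 6371·c ≈ 6951.16 km.

6951 km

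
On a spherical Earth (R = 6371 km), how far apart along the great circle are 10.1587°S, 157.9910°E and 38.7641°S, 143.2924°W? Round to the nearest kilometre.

6605 km

Δλ = -143.2924 − 157.9910 = -301.2834°; wrapped into (−180°, 180°]: 58.7166°.
Δφ = -38.7641 − -10.1587 = -28.6054°.
a = sin²(Δφ/2) + cos φ₁ · cos φ₂ · sin²(Δλ/2) = 0.245512.
c = 2·atan2(√a, √(1−a)) = 1.03680 rad → d = 6371·c ≈ 6605.47 km.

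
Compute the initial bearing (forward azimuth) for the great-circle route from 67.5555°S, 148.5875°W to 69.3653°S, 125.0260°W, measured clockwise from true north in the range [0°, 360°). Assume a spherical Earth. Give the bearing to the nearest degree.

113°

Δλ = -125.0260 − -148.5875 = 23.5615°.
θ = atan2( sin Δλ · cos φ₂ , cos φ₁ · sin φ₂ − sin φ₁ · cos φ₂ · cos Δλ )
  = atan2(0.14087, -0.05874) = 112.634° → normalised to [0°, 360°): 112.634°.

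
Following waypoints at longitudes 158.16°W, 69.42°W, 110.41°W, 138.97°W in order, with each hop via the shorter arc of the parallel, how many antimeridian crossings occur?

Leg 1: -158.16° → -69.42°, shortest Δλ = 88.74° (east) — does not cross 180°.
Leg 2: -69.42° → -110.41°, shortest Δλ = -40.99° (west) — does not cross 180°.
Leg 3: -110.41° → -138.97°, shortest Δλ = -28.56° (west) — does not cross 180°.
Total crossings: 0.

0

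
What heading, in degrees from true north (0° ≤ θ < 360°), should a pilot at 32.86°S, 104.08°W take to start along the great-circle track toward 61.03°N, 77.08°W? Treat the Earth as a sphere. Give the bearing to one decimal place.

Δλ = -77.08 − -104.08 = 27.00°.
θ = atan2( sin Δλ · cos φ₂ , cos φ₁ · sin φ₂ − sin φ₁ · cos φ₂ · cos Δλ )
  = atan2(0.21989, 0.96905) = 12.785° → normalised to [0°, 360°): 12.785°.

12.8°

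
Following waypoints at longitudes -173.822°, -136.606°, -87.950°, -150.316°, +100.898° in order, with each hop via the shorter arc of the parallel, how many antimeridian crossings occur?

1

Leg 1: -173.822° → -136.606°, shortest Δλ = 37.216° (east) — does not cross 180°.
Leg 2: -136.606° → -87.950°, shortest Δλ = 48.656° (east) — does not cross 180°.
Leg 3: -87.950° → -150.316°, shortest Δλ = -62.366° (west) — does not cross 180°.
Leg 4: -150.316° → +100.898°, shortest Δλ = -108.786° (west) — crosses 180°.
Total crossings: 1.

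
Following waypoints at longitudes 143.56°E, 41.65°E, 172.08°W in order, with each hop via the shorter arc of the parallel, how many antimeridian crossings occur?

1

Leg 1: +143.56° → +41.65°, shortest Δλ = -101.91° (west) — does not cross 180°.
Leg 2: +41.65° → -172.08°, shortest Δλ = 146.27° (east) — crosses 180°.
Total crossings: 1.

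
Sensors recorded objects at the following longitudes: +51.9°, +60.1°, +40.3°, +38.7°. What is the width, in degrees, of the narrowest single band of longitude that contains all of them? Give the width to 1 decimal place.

21.4°

Sort the longitudes: +38.7°, +40.3°, +51.9°, +60.1°.
Eastward gaps between consecutive values (wrapping around): 1.6°, 11.6°, 8.2°, 338.6°.
Largest gap = 338.6° ⇒ minimal covering band is its complement: 360° − 338.6° = 21.4°.
Band runs from +38.7° eastward to +60.1°.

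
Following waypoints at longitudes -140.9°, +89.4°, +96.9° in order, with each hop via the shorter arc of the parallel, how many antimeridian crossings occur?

Leg 1: -140.9° → +89.4°, shortest Δλ = -129.7° (west) — crosses 180°.
Leg 2: +89.4° → +96.9°, shortest Δλ = 7.5° (east) — does not cross 180°.
Total crossings: 1.

1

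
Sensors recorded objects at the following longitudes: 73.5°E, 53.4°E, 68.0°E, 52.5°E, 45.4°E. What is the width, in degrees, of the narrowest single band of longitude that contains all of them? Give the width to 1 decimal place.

Sort the longitudes: +45.4°, +52.5°, +53.4°, +68.0°, +73.5°.
Eastward gaps between consecutive values (wrapping around): 7.1°, 0.9°, 14.6°, 5.5°, 331.9°.
Largest gap = 331.9° ⇒ minimal covering band is its complement: 360° − 331.9° = 28.1°.
Band runs from +45.4° eastward to +73.5°.

28.1°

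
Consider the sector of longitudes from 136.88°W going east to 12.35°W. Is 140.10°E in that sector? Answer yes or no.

No

Band width going east from -136.88° to -12.35°: ((-12.35 − -136.88) mod 360) = 124.53°.
Offset of +140.10° east of the west edge: ((140.10 − -136.88) mod 360) = 276.98°.
276.98° > 124.53° ⇒ outside.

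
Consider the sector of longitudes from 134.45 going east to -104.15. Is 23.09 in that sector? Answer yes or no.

Band width going east from +134.45° to -104.15°: ((-104.15 − 134.45) mod 360) = 121.40°.
Offset of +23.09° east of the west edge: ((23.09 − 134.45) mod 360) = 248.64°.
248.64° > 121.40° ⇒ outside.

No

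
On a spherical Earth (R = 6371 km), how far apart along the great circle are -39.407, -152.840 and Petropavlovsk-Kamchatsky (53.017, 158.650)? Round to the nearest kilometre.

11285 km

Δλ = 158.650 − -152.840 = 311.490°; wrapped into (−180°, 180°]: -48.510°.
Δφ = 53.017 − -39.407 = 92.424°.
a = sin²(Δφ/2) + cos φ₁ · cos φ₂ · sin²(Δλ/2) = 0.599587.
c = 2·atan2(√a, √(1−a)) = 1.77131 rad → d = 6371·c ≈ 11285.02 km.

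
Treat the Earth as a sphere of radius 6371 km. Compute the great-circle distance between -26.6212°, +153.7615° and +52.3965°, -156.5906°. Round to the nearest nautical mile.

Δλ = -156.5906 − 153.7615 = -310.3521°; wrapped into (−180°, 180°]: 49.6479°.
Δφ = 52.3965 − -26.6212 = 79.0177°.
a = sin²(Δφ/2) + cos φ₁ · cos φ₂ · sin²(Δλ/2) = 0.500897.
c = 2·atan2(√a, √(1−a)) = 1.57259 rad → d = 6371·c ≈ 10018.98 km ≈ 5409.81 nmi.

5410 nmi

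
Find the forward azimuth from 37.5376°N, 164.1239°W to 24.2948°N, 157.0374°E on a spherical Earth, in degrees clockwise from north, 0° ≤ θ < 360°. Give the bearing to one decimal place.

Δλ = 157.0374 − -164.1239 = 321.1613°; wrapped into (−180°, 180°]: -38.8387°.
θ = atan2( sin Δλ · cos φ₂ , cos φ₁ · sin φ₂ − sin φ₁ · cos φ₂ · cos Δλ )
  = atan2(-0.57159, -0.10630) = -100.535° → normalised to [0°, 360°): 259.465°.

259.5°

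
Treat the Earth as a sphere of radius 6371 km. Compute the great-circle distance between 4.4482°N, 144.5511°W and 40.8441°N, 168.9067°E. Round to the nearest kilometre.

Δλ = 168.9067 − -144.5511 = 313.4578°; wrapped into (−180°, 180°]: -46.5422°.
Δφ = 40.8441 − 4.4482 = 36.3959°.
a = sin²(Δφ/2) + cos φ₁ · cos φ₂ · sin²(Δλ/2) = 0.215257.
c = 2·atan2(√a, √(1−a)) = 0.96492 rad → d = 6371·c ≈ 6147.48 km.

6147 km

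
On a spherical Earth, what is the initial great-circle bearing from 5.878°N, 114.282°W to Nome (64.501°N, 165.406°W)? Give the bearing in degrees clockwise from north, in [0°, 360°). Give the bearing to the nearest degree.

Δλ = -165.406 − -114.282 = -51.124°.
θ = atan2( sin Δλ · cos φ₂ , cos φ₁ · sin φ₂ − sin φ₁ · cos φ₂ · cos Δλ )
  = atan2(-0.33514, 0.87018) = -21.064° → normalised to [0°, 360°): 338.936°.

339°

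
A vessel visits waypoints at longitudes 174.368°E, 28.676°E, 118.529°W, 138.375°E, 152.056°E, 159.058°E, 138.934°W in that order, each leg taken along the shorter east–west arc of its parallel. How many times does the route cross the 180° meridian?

2

Leg 1: +174.368° → +28.676°, shortest Δλ = -145.692° (west) — does not cross 180°.
Leg 2: +28.676° → -118.529°, shortest Δλ = -147.205° (west) — does not cross 180°.
Leg 3: -118.529° → +138.375°, shortest Δλ = -103.096° (west) — crosses 180°.
Leg 4: +138.375° → +152.056°, shortest Δλ = 13.681° (east) — does not cross 180°.
Leg 5: +152.056° → +159.058°, shortest Δλ = 7.002° (east) — does not cross 180°.
Leg 6: +159.058° → -138.934°, shortest Δλ = 62.008° (east) — crosses 180°.
Total crossings: 2.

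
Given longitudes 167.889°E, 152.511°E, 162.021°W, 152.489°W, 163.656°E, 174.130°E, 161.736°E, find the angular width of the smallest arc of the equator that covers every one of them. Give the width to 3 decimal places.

Sort the longitudes: -162.021°, -152.489°, +152.511°, +161.736°, +163.656°, +167.889°, +174.130°.
Eastward gaps between consecutive values (wrapping around): 9.532°, 305.000°, 9.225°, 1.920°, 4.233°, 6.241°, 23.849°.
Largest gap = 305.000° ⇒ minimal covering band is its complement: 360° − 305.000° = 55.000°.
Band runs from +152.511° eastward to -152.489°, crossing the antimeridian.

55.000°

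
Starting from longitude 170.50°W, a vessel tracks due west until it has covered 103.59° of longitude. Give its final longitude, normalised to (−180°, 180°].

85.91°E

Start at -170.50°; shift −103.59° → -274.09°.
-274.09° lies outside (−180°, 180°]; add 360° → +85.91°.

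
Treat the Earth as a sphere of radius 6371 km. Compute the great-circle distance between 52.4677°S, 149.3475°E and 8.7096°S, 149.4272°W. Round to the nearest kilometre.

Δλ = -149.4272 − 149.3475 = -298.7747°; wrapped into (−180°, 180°]: 61.2253°.
Δφ = -8.7096 − -52.4677 = 43.7581°.
a = sin²(Δφ/2) + cos φ₁ · cos φ₂ · sin²(Δλ/2) = 0.295023.
c = 2·atan2(√a, √(1−a)) = 1.14839 rad → d = 6371·c ≈ 7316.41 km.

7316 km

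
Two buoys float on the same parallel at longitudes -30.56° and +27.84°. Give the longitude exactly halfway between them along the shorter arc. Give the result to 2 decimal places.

-1.36°

Signed shortest Δλ from -30.56° to +27.84° is +58.40°.
Midpoint longitude = -30.56° + (+58.40°)/2 = -30.56° + 29.20° = -1.36°.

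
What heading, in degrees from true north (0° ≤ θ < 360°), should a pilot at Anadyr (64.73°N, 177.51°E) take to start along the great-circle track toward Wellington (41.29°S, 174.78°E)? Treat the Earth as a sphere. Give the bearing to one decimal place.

182.1°

Δλ = 174.78 − 177.51 = -2.73°.
θ = atan2( sin Δλ · cos φ₂ , cos φ₁ · sin φ₂ − sin φ₁ · cos φ₂ · cos Δλ )
  = atan2(-0.03579, -0.96039) = -177.866° → normalised to [0°, 360°): 182.134°.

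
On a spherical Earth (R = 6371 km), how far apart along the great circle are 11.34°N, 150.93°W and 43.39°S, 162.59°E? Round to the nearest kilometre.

Δλ = 162.59 − -150.93 = 313.52°; wrapped into (−180°, 180°]: -46.48°.
Δφ = -43.39 − 11.34 = -54.73°.
a = sin²(Δφ/2) + cos φ₁ · cos φ₂ · sin²(Δλ/2) = 0.322220.
c = 2·atan2(√a, √(1−a)) = 1.20728 rad → d = 6371·c ≈ 7691.60 km.

7692 km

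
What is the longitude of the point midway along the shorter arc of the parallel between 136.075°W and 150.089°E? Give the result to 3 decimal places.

172.993°W

Signed shortest Δλ from -136.075° to +150.089° is -73.836°.
Midpoint longitude = -136.075° + (-73.836°)/2 = -136.075° − 36.918° = -172.993°.
(The naïve average (-136.075 + +150.089)/2 = 7.007° is on the wrong side of the globe.)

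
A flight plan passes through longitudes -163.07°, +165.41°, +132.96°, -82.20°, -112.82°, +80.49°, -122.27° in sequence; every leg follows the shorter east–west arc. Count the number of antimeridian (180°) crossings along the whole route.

Leg 1: -163.07° → +165.41°, shortest Δλ = -31.52° (west) — crosses 180°.
Leg 2: +165.41° → +132.96°, shortest Δλ = -32.45° (west) — does not cross 180°.
Leg 3: +132.96° → -82.20°, shortest Δλ = 144.84° (east) — crosses 180°.
Leg 4: -82.20° → -112.82°, shortest Δλ = -30.62° (west) — does not cross 180°.
Leg 5: -112.82° → +80.49°, shortest Δλ = -166.69° (west) — crosses 180°.
Leg 6: +80.49° → -122.27°, shortest Δλ = 157.24° (east) — crosses 180°.
Total crossings: 4.

4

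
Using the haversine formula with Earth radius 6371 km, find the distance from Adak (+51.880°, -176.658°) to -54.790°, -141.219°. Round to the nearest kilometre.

Δλ = -141.219 − -176.658 = 35.439°.
Δφ = -54.790 − 51.880 = -106.670°.
a = sin²(Δφ/2) + cos φ₁ · cos φ₂ · sin²(Δλ/2) = 0.676400.
c = 2·atan2(√a, √(1−a)) = 1.93136 rad → d = 6371·c ≈ 12304.68 km.

12305 km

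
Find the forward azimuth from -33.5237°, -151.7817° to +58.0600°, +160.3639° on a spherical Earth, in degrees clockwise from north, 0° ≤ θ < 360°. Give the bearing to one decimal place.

336.5°

Δλ = 160.3639 − -151.7817 = 312.1456°; wrapped into (−180°, 180°]: -47.8544°.
θ = atan2( sin Δλ · cos φ₂ , cos φ₁ · sin φ₂ − sin φ₁ · cos φ₂ · cos Δλ )
  = atan2(-0.39225, 0.90350) = -23.468° → normalised to [0°, 360°): 336.532°.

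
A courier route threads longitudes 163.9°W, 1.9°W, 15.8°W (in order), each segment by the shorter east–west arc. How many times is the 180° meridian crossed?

Leg 1: -163.9° → -1.9°, shortest Δλ = 162.0° (east) — does not cross 180°.
Leg 2: -1.9° → -15.8°, shortest Δλ = -13.9° (west) — does not cross 180°.
Total crossings: 0.

0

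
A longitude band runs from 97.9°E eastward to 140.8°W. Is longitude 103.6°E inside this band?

Band width going east from +97.9° to -140.8°: ((-140.8 − 97.9) mod 360) = 121.3°.
Offset of +103.6° east of the west edge: ((103.6 − 97.9) mod 360) = 5.7°.
5.7° ≤ 121.3° ⇒ inside.

Yes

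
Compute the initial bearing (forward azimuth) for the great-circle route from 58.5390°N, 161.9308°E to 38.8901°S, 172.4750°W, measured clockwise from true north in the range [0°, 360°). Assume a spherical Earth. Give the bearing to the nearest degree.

Δλ = -172.4750 − 161.9308 = -334.4058°; wrapped into (−180°, 180°]: 25.5942°.
θ = atan2( sin Δλ · cos φ₂ , cos φ₁ · sin φ₂ − sin φ₁ · cos φ₂ · cos Δλ )
  = atan2(0.33624, -0.92646) = 160.052° → normalised to [0°, 360°): 160.052°.

160°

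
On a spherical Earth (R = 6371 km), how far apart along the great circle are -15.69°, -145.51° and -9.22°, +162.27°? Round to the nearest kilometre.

5702 km

Δλ = 162.27 − -145.51 = 307.78°; wrapped into (−180°, 180°]: -52.22°.
Δφ = -9.22 − -15.69 = 6.47°.
a = sin²(Δφ/2) + cos φ₁ · cos φ₂ · sin²(Δλ/2) = 0.187243.
c = 2·atan2(√a, √(1−a)) = 0.89501 rad → d = 6371·c ≈ 5702.08 km.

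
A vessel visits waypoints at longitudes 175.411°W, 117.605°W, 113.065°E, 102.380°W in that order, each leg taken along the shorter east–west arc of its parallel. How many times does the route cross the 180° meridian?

Leg 1: -175.411° → -117.605°, shortest Δλ = 57.806° (east) — does not cross 180°.
Leg 2: -117.605° → +113.065°, shortest Δλ = -129.33° (west) — crosses 180°.
Leg 3: +113.065° → -102.380°, shortest Δλ = 144.555° (east) — crosses 180°.
Total crossings: 2.

2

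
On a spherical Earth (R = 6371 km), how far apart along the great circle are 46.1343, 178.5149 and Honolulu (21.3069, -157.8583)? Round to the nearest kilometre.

Δλ = -157.8583 − 178.5149 = -336.3732°; wrapped into (−180°, 180°]: 23.6268°.
Δφ = 21.3069 − 46.1343 = -24.8274°.
a = sin²(Δφ/2) + cos φ₁ · cos φ₂ · sin²(Δλ/2) = 0.073270.
c = 2·atan2(√a, √(1−a)) = 0.54821 rad → d = 6371·c ≈ 3492.64 km.

3493 km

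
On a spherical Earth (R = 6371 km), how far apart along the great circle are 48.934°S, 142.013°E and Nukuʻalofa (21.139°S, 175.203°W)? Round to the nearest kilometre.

Δλ = -175.203 − 142.013 = -317.216°; wrapped into (−180°, 180°]: 42.784°.
Δφ = -21.139 − -48.934 = 27.795°.
a = sin²(Δφ/2) + cos φ₁ · cos φ₂ · sin²(Δλ/2) = 0.139206.
c = 2·atan2(√a, √(1−a)) = 0.76470 rad → d = 6371·c ≈ 4871.92 km.

4872 km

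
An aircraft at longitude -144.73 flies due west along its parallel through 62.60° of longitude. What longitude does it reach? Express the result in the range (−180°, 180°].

Start at -144.73°; shift −62.60° → -207.33°.
-207.33° lies outside (−180°, 180°]; add 360° → +152.67°.

+152.67°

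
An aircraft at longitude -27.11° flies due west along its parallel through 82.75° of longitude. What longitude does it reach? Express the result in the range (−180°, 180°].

-109.86°

Start at -27.11°; shift −82.75° → -109.86°.
-109.86° already lies in (−180°, 180°].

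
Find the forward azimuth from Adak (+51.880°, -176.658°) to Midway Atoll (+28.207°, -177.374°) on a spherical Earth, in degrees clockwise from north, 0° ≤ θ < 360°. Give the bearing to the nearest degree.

Δλ = -177.374 − -176.658 = -0.716°.
θ = atan2( sin Δλ · cos φ₂ , cos φ₁ · sin φ₂ − sin φ₁ · cos φ₂ · cos Δλ )
  = atan2(-0.01101, -0.40146) = -178.429° → normalised to [0°, 360°): 181.571°.

182°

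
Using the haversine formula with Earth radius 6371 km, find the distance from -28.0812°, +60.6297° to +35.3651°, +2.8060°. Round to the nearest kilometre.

9301 km

Δλ = 2.8060 − 60.6297 = -57.8237°.
Δφ = 35.3651 − -28.0812 = 63.4463°.
a = sin²(Δφ/2) + cos φ₁ · cos φ₂ · sin²(Δλ/2) = 0.444652.
c = 2·atan2(√a, √(1−a)) = 1.45987 rad → d = 6371·c ≈ 9300.85 km.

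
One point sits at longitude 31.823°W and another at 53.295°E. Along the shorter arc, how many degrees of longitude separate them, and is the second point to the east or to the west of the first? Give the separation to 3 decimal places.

85.118° east

Raw difference: 53.295 − -31.823 = 85.118°.
Normalise into (−180°, 180°]: 85.118° stays 85.118°.
Positive ⇒ the second point lies to the east; separation 85.118°.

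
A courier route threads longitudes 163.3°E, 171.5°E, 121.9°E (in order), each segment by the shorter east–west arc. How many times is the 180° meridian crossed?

0

Leg 1: +163.3° → +171.5°, shortest Δλ = 8.2° (east) — does not cross 180°.
Leg 2: +171.5° → +121.9°, shortest Δλ = -49.6° (west) — does not cross 180°.
Total crossings: 0.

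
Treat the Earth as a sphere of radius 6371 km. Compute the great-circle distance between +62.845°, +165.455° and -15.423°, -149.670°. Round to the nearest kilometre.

Δλ = -149.670 − 165.455 = -315.125°; wrapped into (−180°, 180°]: 44.875°.
Δφ = -15.423 − 62.845 = -78.268°.
a = sin²(Δφ/2) + cos φ₁ · cos φ₂ · sin²(Δλ/2) = 0.462425.
c = 2·atan2(√a, √(1−a)) = 1.49558 rad → d = 6371·c ≈ 9528.31 km.

9528 km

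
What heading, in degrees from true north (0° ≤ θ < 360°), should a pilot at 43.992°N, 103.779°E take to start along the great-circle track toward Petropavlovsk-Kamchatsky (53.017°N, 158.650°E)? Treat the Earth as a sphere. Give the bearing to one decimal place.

Δλ = 158.650 − 103.779 = 54.871°.
θ = atan2( sin Δλ · cos φ₂ , cos φ₁ · sin φ₂ − sin φ₁ · cos φ₂ · cos Δλ )
  = atan2(0.49201, 0.33427) = 55.808° → normalised to [0°, 360°): 55.808°.

55.8°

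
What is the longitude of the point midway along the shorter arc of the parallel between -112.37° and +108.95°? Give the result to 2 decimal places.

Signed shortest Δλ from -112.37° to +108.95° is -138.68°.
Midpoint longitude = -112.37° + (-138.68°)/2 = -112.37° − 69.34° = -181.71°.
Normalise into (−180°, 180°]: +178.29°.
(The naïve average (-112.37 + +108.95)/2 = -1.71° is on the wrong side of the globe.)

+178.29°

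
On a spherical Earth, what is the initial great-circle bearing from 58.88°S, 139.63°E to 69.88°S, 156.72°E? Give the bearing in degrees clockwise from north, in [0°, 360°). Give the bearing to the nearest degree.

154°

Δλ = 156.72 − 139.63 = 17.09°.
θ = atan2( sin Δλ · cos φ₂ , cos φ₁ · sin φ₂ − sin φ₁ · cos φ₂ · cos Δλ )
  = atan2(0.10109, -0.20381) = 153.619° → normalised to [0°, 360°): 153.619°.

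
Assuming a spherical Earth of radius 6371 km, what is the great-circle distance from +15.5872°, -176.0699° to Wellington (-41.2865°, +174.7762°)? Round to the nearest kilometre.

6394 km

Δλ = 174.7762 − -176.0699 = 350.8461°; wrapped into (−180°, 180°]: -9.1539°.
Δφ = -41.2865 − 15.5872 = -56.8737°.
a = sin²(Δφ/2) + cos φ₁ · cos φ₂ · sin²(Δλ/2) = 0.231366.
c = 2·atan2(√a, √(1−a)) = 1.00360 rad → d = 6371·c ≈ 6393.94 km.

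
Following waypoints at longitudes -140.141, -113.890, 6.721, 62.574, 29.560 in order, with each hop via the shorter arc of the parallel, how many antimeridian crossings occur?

0

Leg 1: -140.141° → -113.890°, shortest Δλ = 26.251° (east) — does not cross 180°.
Leg 2: -113.890° → +6.721°, shortest Δλ = 120.611° (east) — does not cross 180°.
Leg 3: +6.721° → +62.574°, shortest Δλ = 55.853° (east) — does not cross 180°.
Leg 4: +62.574° → +29.560°, shortest Δλ = -33.014° (west) — does not cross 180°.
Total crossings: 0.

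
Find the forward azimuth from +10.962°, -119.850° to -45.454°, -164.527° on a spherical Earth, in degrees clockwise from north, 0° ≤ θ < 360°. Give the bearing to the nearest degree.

212°

Δλ = -164.527 − -119.850 = -44.677°.
θ = atan2( sin Δλ · cos φ₂ , cos φ₁ · sin φ₂ − sin φ₁ · cos φ₂ · cos Δλ )
  = atan2(-0.49322, -0.79454) = -148.170° → normalised to [0°, 360°): 211.830°.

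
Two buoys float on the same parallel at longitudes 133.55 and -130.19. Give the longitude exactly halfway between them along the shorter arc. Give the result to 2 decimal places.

-178.32°

Signed shortest Δλ from +133.55° to -130.19° is +96.26°.
Midpoint longitude = +133.55° + (+96.26°)/2 = +133.55° + 48.13° = +181.68°.
Normalise into (−180°, 180°]: -178.32°.
(The naïve average (+133.55 + -130.19)/2 = 1.68° is on the wrong side of the globe.)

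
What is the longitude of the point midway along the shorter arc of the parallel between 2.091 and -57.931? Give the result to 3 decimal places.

-27.920°

Signed shortest Δλ from +2.091° to -57.931° is -60.022°.
Midpoint longitude = +2.091° + (-60.022°)/2 = +2.091° − 30.011° = -27.920°.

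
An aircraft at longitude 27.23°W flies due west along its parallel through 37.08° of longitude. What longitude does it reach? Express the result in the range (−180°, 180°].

64.31°W

Start at -27.23°; shift −37.08° → -64.31°.
-64.31° already lies in (−180°, 180°].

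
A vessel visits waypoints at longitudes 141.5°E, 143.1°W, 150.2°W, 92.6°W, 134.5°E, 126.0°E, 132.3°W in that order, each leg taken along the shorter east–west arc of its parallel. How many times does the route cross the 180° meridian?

Leg 1: +141.5° → -143.1°, shortest Δλ = 75.4° (east) — crosses 180°.
Leg 2: -143.1° → -150.2°, shortest Δλ = -7.1° (west) — does not cross 180°.
Leg 3: -150.2° → -92.6°, shortest Δλ = 57.6° (east) — does not cross 180°.
Leg 4: -92.6° → +134.5°, shortest Δλ = -132.9° (west) — crosses 180°.
Leg 5: +134.5° → +126.0°, shortest Δλ = -8.5° (west) — does not cross 180°.
Leg 6: +126.0° → -132.3°, shortest Δλ = 101.7° (east) — crosses 180°.
Total crossings: 3.

3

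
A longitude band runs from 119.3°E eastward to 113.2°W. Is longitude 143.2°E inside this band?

Yes

Band width going east from +119.3° to -113.2°: ((-113.2 − 119.3) mod 360) = 127.5°.
Offset of +143.2° east of the west edge: ((143.2 − 119.3) mod 360) = 23.9°.
23.9° ≤ 127.5° ⇒ inside.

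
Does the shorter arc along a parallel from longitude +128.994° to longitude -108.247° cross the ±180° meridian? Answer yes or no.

Yes

Naïve |-108.247 − 128.994| = 237.241° > 180°, so the shorter arc goes the other way round — across 180°.
Signed shortest Δλ = ((-108.247 − 128.994 + 180) mod 360) − 180 = 122.759°.
Going east by 122.759° from +128.994° passes through 180° before reaching -108.247°.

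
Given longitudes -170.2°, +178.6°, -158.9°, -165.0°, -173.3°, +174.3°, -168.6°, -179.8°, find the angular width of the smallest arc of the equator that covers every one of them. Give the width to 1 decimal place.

26.8°

Sort the longitudes: -179.8°, -173.3°, -170.2°, -168.6°, -165.0°, -158.9°, +174.3°, +178.6°.
Eastward gaps between consecutive values (wrapping around): 6.5°, 3.1°, 1.6°, 3.6°, 6.1°, 333.2°, 4.3°, 1.6°.
Largest gap = 333.2° ⇒ minimal covering band is its complement: 360° − 333.2° = 26.8°.
Band runs from +174.3° eastward to -158.9°, crossing the antimeridian.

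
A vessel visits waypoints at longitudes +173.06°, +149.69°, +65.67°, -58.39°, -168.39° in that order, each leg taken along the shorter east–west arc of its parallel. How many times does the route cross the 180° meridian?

Leg 1: +173.06° → +149.69°, shortest Δλ = -23.37° (west) — does not cross 180°.
Leg 2: +149.69° → +65.67°, shortest Δλ = -84.02° (west) — does not cross 180°.
Leg 3: +65.67° → -58.39°, shortest Δλ = -124.06° (west) — does not cross 180°.
Leg 4: -58.39° → -168.39°, shortest Δλ = -110.0° (west) — does not cross 180°.
Total crossings: 0.

0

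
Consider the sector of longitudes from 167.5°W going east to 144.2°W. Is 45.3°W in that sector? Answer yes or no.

Band width going east from -167.5° to -144.2°: ((-144.2 − -167.5) mod 360) = 23.3°.
Offset of -45.3° east of the west edge: ((-45.3 − -167.5) mod 360) = 122.2°.
122.2° > 23.3° ⇒ outside.

No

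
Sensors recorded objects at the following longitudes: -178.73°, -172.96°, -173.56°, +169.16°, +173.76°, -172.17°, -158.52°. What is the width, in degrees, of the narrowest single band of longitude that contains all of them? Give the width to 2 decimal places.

Sort the longitudes: -178.73°, -173.56°, -172.96°, -172.17°, -158.52°, +169.16°, +173.76°.
Eastward gaps between consecutive values (wrapping around): 5.17°, 0.60°, 0.79°, 13.65°, 327.68°, 4.60°, 7.51°.
Largest gap = 327.68° ⇒ minimal covering band is its complement: 360° − 327.68° = 32.32°.
Band runs from +169.16° eastward to -158.52°, crossing the antimeridian.

32.32°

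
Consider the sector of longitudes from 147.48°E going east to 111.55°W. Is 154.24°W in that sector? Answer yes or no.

Yes

Band width going east from +147.48° to -111.55°: ((-111.55 − 147.48) mod 360) = 100.97°.
Offset of -154.24° east of the west edge: ((-154.24 − 147.48) mod 360) = 58.28°.
58.28° ≤ 100.97° ⇒ inside.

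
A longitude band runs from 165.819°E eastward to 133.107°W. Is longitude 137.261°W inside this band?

Band width going east from +165.819° to -133.107°: ((-133.107 − 165.819) mod 360) = 61.074°.
Offset of -137.261° east of the west edge: ((-137.261 − 165.819) mod 360) = 56.920°.
56.920° ≤ 61.074° ⇒ inside.

Yes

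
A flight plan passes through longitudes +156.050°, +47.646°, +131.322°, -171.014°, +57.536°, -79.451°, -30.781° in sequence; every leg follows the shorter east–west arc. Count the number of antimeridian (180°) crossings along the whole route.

2

Leg 1: +156.050° → +47.646°, shortest Δλ = -108.404° (west) — does not cross 180°.
Leg 2: +47.646° → +131.322°, shortest Δλ = 83.676° (east) — does not cross 180°.
Leg 3: +131.322° → -171.014°, shortest Δλ = 57.664° (east) — crosses 180°.
Leg 4: -171.014° → +57.536°, shortest Δλ = -131.45° (west) — crosses 180°.
Leg 5: +57.536° → -79.451°, shortest Δλ = -136.987° (west) — does not cross 180°.
Leg 6: -79.451° → -30.781°, shortest Δλ = 48.67° (east) — does not cross 180°.
Total crossings: 2.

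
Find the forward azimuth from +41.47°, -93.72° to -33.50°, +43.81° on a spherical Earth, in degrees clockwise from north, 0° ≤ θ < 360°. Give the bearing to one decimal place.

Δλ = 43.81 − -93.72 = 137.53°.
θ = atan2( sin Δλ · cos φ₂ , cos φ₁ · sin φ₂ − sin φ₁ · cos φ₂ · cos Δλ )
  = atan2(0.56304, -0.00623) = 90.634° → normalised to [0°, 360°): 90.634°.

90.6°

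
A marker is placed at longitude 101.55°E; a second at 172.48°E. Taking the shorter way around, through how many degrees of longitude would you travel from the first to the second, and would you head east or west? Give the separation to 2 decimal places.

Raw difference: 172.48 − 101.55 = 70.93°.
Normalise into (−180°, 180°]: 70.93° stays 70.93°.
Positive ⇒ the second point lies to the east; separation 70.93°.

70.93° east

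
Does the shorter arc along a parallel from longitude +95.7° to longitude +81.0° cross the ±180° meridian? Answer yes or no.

No

Signed shortest Δλ = ((81.0 − 95.7 + 180) mod 360) − 180 = -14.7°.
Going west by 14.7° from +95.7° reaches +81.0° without touching 180°.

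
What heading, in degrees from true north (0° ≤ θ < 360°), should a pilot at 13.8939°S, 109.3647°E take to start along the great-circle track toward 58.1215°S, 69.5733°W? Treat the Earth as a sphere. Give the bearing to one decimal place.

180.6°

Δλ = -69.5733 − 109.3647 = -178.9380°.
θ = atan2( sin Δλ · cos φ₂ , cos φ₁ · sin φ₂ − sin φ₁ · cos φ₂ · cos Δλ )
  = atan2(-0.00979, -0.95112) = -179.410° → normalised to [0°, 360°): 180.590°.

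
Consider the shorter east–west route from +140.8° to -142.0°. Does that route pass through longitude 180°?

Yes

Naïve |-142.0 − 140.8| = 282.8° > 180°, so the shorter arc goes the other way round — across 180°.
Signed shortest Δλ = ((-142.0 − 140.8 + 180) mod 360) − 180 = 77.2°.
Going east by 77.2° from +140.8° passes through 180° before reaching -142.0°.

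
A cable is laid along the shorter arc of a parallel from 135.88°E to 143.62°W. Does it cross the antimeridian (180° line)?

Yes

Naïve |-143.62 − 135.88| = 279.5° > 180°, so the shorter arc goes the other way round — across 180°.
Signed shortest Δλ = ((-143.62 − 135.88 + 180) mod 360) − 180 = 80.5°.
Going east by 80.5° from +135.88° passes through 180° before reaching -143.62°.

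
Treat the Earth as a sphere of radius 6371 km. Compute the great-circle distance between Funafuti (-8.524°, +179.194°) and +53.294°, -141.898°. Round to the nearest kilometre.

7790 km

Δλ = -141.898 − 179.194 = -321.092°; wrapped into (−180°, 180°]: 38.908°.
Δφ = 53.294 − -8.524 = 61.818°.
a = sin²(Δφ/2) + cos φ₁ · cos φ₂ · sin²(Δλ/2) = 0.329430.
c = 2·atan2(√a, √(1−a)) = 1.22267 rad → d = 6371·c ≈ 7789.61 km.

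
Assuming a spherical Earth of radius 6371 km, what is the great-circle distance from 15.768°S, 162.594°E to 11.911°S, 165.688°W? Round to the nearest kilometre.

Δλ = -165.688 − 162.594 = -328.282°; wrapped into (−180°, 180°]: 31.718°.
Δφ = -11.911 − -15.768 = 3.857°.
a = sin²(Δφ/2) + cos φ₁ · cos φ₂ · sin²(Δλ/2) = 0.071452.
c = 2·atan2(√a, √(1−a)) = 0.54119 rad → d = 6371·c ≈ 3447.93 km.

3448 km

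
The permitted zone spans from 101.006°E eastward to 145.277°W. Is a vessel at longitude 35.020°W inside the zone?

Band width going east from +101.006° to -145.277°: ((-145.277 − 101.006) mod 360) = 113.717°.
Offset of -35.020° east of the west edge: ((-35.020 − 101.006) mod 360) = 223.974°.
223.974° > 113.717° ⇒ outside.

No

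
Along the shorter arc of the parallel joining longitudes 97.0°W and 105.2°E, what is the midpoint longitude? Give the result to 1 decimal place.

175.9°W

Signed shortest Δλ from -97.0° to +105.2° is -157.8°.
Midpoint longitude = -97.0° + (-157.8°)/2 = -97.0° − 78.9° = -175.9°.
(The naïve average (-97.0 + +105.2)/2 = 4.1° is on the wrong side of the globe.)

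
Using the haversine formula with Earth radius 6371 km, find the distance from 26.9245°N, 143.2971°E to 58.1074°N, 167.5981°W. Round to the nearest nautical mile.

2770 nmi

Δλ = -167.5981 − 143.2971 = -310.8952°; wrapped into (−180°, 180°]: 49.1048°.
Δφ = 58.1074 − 26.9245 = 31.1829°.
a = sin²(Δφ/2) + cos φ₁ · cos φ₂ · sin²(Δλ/2) = 0.153574.
c = 2·atan2(√a, √(1−a)) = 0.80536 rad → d = 6371·c ≈ 5130.95 km ≈ 2770.49 nmi.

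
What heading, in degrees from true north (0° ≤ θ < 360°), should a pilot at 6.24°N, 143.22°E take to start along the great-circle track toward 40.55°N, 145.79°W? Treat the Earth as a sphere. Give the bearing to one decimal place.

Δλ = -145.79 − 143.22 = -289.01°; wrapped into (−180°, 180°]: 70.99°.
θ = atan2( sin Δλ · cos φ₂ , cos φ₁ · sin φ₂ − sin φ₁ · cos φ₂ · cos Δλ )
  = atan2(0.71840, 0.61936) = 49.234° → normalised to [0°, 360°): 49.234°.

49.2°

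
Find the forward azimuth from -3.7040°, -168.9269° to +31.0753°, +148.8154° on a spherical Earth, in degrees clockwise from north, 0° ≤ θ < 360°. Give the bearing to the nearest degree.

Δλ = 148.8154 − -168.9269 = 317.7423°; wrapped into (−180°, 180°]: -42.2577°.
θ = atan2( sin Δλ · cos φ₂ , cos φ₁ · sin φ₂ − sin φ₁ · cos φ₂ · cos Δλ )
  = atan2(-0.57596, 0.55604) = -46.008° → normalised to [0°, 360°): 313.992°.

314°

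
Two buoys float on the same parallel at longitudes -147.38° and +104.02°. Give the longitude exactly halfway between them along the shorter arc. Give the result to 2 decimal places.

+158.32°

Signed shortest Δλ from -147.38° to +104.02° is -108.60°.
Midpoint longitude = -147.38° + (-108.60°)/2 = -147.38° − 54.30° = -201.68°.
Normalise into (−180°, 180°]: +158.32°.
(The naïve average (-147.38 + +104.02)/2 = -21.68° is on the wrong side of the globe.)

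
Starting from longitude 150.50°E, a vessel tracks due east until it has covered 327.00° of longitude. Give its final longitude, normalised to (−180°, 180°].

117.50°E

Start at +150.50°; shift +327.00° → +477.50°.
+477.50° lies outside (−180°, 180°]; subtract 360° → +117.50°.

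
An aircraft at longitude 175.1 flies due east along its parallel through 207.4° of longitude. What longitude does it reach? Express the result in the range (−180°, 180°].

+22.5°

Start at +175.1°; shift +207.4° → +382.5°.
+382.5° lies outside (−180°, 180°]; subtract 360° → +22.5°.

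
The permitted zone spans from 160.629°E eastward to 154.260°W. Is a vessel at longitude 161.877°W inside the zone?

Band width going east from +160.629° to -154.260°: ((-154.260 − 160.629) mod 360) = 45.111°.
Offset of -161.877° east of the west edge: ((-161.877 − 160.629) mod 360) = 37.494°.
37.494° ≤ 45.111° ⇒ inside.

Yes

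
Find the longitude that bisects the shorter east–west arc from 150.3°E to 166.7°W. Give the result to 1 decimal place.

171.8°E

Signed shortest Δλ from +150.3° to -166.7° is +43.0°.
Midpoint longitude = +150.3° + (+43.0°)/2 = +150.3° + 21.5° = +171.8°.
(The naïve average (+150.3 + -166.7)/2 = -8.2° is on the wrong side of the globe.)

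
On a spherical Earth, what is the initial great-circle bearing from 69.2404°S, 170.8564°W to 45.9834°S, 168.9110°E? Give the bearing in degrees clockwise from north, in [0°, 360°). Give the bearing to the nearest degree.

326°

Δλ = 168.9110 − -170.8564 = 339.7674°; wrapped into (−180°, 180°]: -20.2326°.
θ = atan2( sin Δλ · cos φ₂ , cos φ₁ · sin φ₂ − sin φ₁ · cos φ₂ · cos Δλ )
  = atan2(-0.24031, 0.35476) = -34.113° → normalised to [0°, 360°): 325.887°.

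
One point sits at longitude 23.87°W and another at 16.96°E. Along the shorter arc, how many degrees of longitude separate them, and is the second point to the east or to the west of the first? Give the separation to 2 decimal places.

Raw difference: 16.96 − -23.87 = 40.83°.
Normalise into (−180°, 180°]: 40.83° stays 40.83°.
Positive ⇒ the second point lies to the east; separation 40.83°.

40.83° east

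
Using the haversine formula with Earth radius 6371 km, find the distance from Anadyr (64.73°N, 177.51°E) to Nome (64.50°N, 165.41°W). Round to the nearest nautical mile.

439 nmi

Δλ = -165.41 − 177.51 = -342.92°; wrapped into (−180°, 180°]: 17.08°.
Δφ = 64.50 − 64.73 = -0.23°.
a = sin²(Δφ/2) + cos φ₁ · cos φ₂ · sin²(Δλ/2) = 0.004057.
c = 2·atan2(√a, √(1−a)) = 0.12747 rad → d = 6371·c ≈ 812.12 km ≈ 438.51 nmi.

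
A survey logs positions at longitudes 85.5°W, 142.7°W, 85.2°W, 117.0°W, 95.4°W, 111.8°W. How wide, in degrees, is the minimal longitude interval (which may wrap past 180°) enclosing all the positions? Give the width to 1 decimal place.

57.5°

Sort the longitudes: -142.7°, -117.0°, -111.8°, -95.4°, -85.5°, -85.2°.
Eastward gaps between consecutive values (wrapping around): 25.7°, 5.2°, 16.4°, 9.9°, 0.3°, 302.5°.
Largest gap = 302.5° ⇒ minimal covering band is its complement: 360° − 302.5° = 57.5°.
Band runs from -142.7° eastward to -85.2°.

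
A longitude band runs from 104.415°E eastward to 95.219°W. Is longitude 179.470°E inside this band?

Band width going east from +104.415° to -95.219°: ((-95.219 − 104.415) mod 360) = 160.366°.
Offset of +179.470° east of the west edge: ((179.470 − 104.415) mod 360) = 75.055°.
75.055° ≤ 160.366° ⇒ inside.

Yes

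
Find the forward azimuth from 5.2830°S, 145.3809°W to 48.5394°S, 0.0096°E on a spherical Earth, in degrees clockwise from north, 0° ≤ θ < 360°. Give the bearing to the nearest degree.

Δλ = 0.0096 − -145.3809 = 145.3905°.
θ = atan2( sin Δλ · cos φ₂ , cos φ₁ · sin φ₂ − sin φ₁ · cos φ₂ · cos Δλ )
  = atan2(0.37606, -0.79640) = 154.723° → normalised to [0°, 360°): 154.723°.

155°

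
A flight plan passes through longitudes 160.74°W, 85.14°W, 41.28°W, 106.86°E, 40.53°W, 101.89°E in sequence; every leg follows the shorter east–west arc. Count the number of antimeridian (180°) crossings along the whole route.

0

Leg 1: -160.74° → -85.14°, shortest Δλ = 75.6° (east) — does not cross 180°.
Leg 2: -85.14° → -41.28°, shortest Δλ = 43.86° (east) — does not cross 180°.
Leg 3: -41.28° → +106.86°, shortest Δλ = 148.14° (east) — does not cross 180°.
Leg 4: +106.86° → -40.53°, shortest Δλ = -147.39° (west) — does not cross 180°.
Leg 5: -40.53° → +101.89°, shortest Δλ = 142.42° (east) — does not cross 180°.
Total crossings: 0.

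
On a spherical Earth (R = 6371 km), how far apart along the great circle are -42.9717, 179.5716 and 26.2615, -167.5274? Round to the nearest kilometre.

Δλ = -167.5274 − 179.5716 = -347.0990°; wrapped into (−180°, 180°]: 12.9010°.
Δφ = 26.2615 − -42.9717 = 69.2332°.
a = sin²(Δφ/2) + cos φ₁ · cos φ₂ · sin²(Δλ/2) = 0.330999.
c = 2·atan2(√a, √(1−a)) = 1.22600 rad → d = 6371·c ≈ 7810.87 km.

7811 km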